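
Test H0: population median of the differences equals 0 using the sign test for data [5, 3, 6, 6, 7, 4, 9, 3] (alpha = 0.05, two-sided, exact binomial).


Step 1: Discard zero differences. Original n = 8; n_eff = number of nonzero differences = 8.
Nonzero differences (with sign): +5, +3, +6, +6, +7, +4, +9, +3
Step 2: Count signs: positive = 8, negative = 0.
Step 3: Under H0: P(positive) = 0.5, so the number of positives S ~ Bin(8, 0.5).
Step 4: Two-sided exact p-value = sum of Bin(8,0.5) probabilities at or below the observed probability = 0.007812.
Step 5: alpha = 0.05. reject H0.

n_eff = 8, pos = 8, neg = 0, p = 0.007812, reject H0.


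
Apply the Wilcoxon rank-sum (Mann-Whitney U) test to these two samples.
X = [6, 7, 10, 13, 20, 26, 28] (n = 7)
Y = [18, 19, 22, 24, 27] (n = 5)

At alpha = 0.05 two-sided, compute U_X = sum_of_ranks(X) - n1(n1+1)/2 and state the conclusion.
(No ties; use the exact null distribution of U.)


Step 1: Combine and sort all 12 observations; assign midranks.
sorted (value, group): (6,X), (7,X), (10,X), (13,X), (18,Y), (19,Y), (20,X), (22,Y), (24,Y), (26,X), (27,Y), (28,X)
ranks: 6->1, 7->2, 10->3, 13->4, 18->5, 19->6, 20->7, 22->8, 24->9, 26->10, 27->11, 28->12
Step 2: Rank sum for X: R1 = 1 + 2 + 3 + 4 + 7 + 10 + 12 = 39.
Step 3: U_X = R1 - n1(n1+1)/2 = 39 - 7*8/2 = 39 - 28 = 11.
       U_Y = n1*n2 - U_X = 35 - 11 = 24.
Step 4: No ties, so the exact null distribution of U (based on enumerating the C(12,7) = 792 equally likely rank assignments) gives the two-sided p-value.
Step 5: p-value = 0.343434; compare to alpha = 0.05. fail to reject H0.

U_X = 11, p = 0.343434, fail to reject H0 at alpha = 0.05.


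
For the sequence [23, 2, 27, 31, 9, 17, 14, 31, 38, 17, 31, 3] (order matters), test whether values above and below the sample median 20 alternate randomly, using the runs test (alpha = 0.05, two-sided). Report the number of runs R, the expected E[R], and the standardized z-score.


Step 1: Compute median = 20; label A = above, B = below.
Labels in order: ABAABBBAABAB  (n_A = 6, n_B = 6)
Step 2: Count runs R = 8.
Step 3: Under H0 (random ordering), E[R] = 2*n_A*n_B/(n_A+n_B) + 1 = 2*6*6/12 + 1 = 7.0000.
        Var[R] = 2*n_A*n_B*(2*n_A*n_B - n_A - n_B) / ((n_A+n_B)^2 * (n_A+n_B-1)) = 4320/1584 = 2.7273.
        SD[R] = 1.6514.
Step 4: Continuity-corrected z = (R - 0.5 - E[R]) / SD[R] = (8 - 0.5 - 7.0000) / 1.6514 = 0.3028.
Step 5: Two-sided p-value via normal approximation = 2*(1 - Phi(|z|)) = 0.762069.
Step 6: alpha = 0.05. fail to reject H0.

R = 8, z = 0.3028, p = 0.762069, fail to reject H0.


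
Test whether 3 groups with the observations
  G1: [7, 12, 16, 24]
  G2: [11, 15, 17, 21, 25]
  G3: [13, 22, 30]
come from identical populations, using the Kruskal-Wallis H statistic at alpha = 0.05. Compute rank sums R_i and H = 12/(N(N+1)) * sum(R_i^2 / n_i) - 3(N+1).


Step 1: Combine all N = 12 observations and assign midranks.
sorted (value, group, rank): (7,G1,1), (11,G2,2), (12,G1,3), (13,G3,4), (15,G2,5), (16,G1,6), (17,G2,7), (21,G2,8), (22,G3,9), (24,G1,10), (25,G2,11), (30,G3,12)
Step 2: Sum ranks within each group.
R_1 = 20 (n_1 = 4)
R_2 = 33 (n_2 = 5)
R_3 = 25 (n_3 = 3)
Step 3: H = 12/(N(N+1)) * sum(R_i^2/n_i) - 3(N+1)
     = 12/(12*13) * (20^2/4 + 33^2/5 + 25^2/3) - 3*13
     = 0.076923 * 526.133 - 39
     = 1.471795.
Step 4: No ties, so H is used without correction.
Step 5: Under H0, H ~ chi^2(2); p-value = 0.479075.
Step 6: alpha = 0.05. fail to reject H0.

H = 1.4718, df = 2, p = 0.479075, fail to reject H0.


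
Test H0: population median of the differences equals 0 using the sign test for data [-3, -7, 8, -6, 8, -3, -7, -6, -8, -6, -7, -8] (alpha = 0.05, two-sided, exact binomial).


Step 1: Discard zero differences. Original n = 12; n_eff = number of nonzero differences = 12.
Nonzero differences (with sign): -3, -7, +8, -6, +8, -3, -7, -6, -8, -6, -7, -8
Step 2: Count signs: positive = 2, negative = 10.
Step 3: Under H0: P(positive) = 0.5, so the number of positives S ~ Bin(12, 0.5).
Step 4: Two-sided exact p-value = sum of Bin(12,0.5) probabilities at or below the observed probability = 0.038574.
Step 5: alpha = 0.05. reject H0.

n_eff = 12, pos = 2, neg = 10, p = 0.038574, reject H0.


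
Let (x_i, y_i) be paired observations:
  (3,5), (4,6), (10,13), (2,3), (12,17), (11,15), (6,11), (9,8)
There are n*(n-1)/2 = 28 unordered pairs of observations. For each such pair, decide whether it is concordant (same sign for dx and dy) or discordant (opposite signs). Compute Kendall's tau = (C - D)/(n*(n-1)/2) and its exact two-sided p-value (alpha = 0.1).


Step 1: Enumerate the 28 unordered pairs (i,j) with i<j and classify each by sign(x_j-x_i) * sign(y_j-y_i).
  (1,2):dx=+1,dy=+1->C; (1,3):dx=+7,dy=+8->C; (1,4):dx=-1,dy=-2->C; (1,5):dx=+9,dy=+12->C
  (1,6):dx=+8,dy=+10->C; (1,7):dx=+3,dy=+6->C; (1,8):dx=+6,dy=+3->C; (2,3):dx=+6,dy=+7->C
  (2,4):dx=-2,dy=-3->C; (2,5):dx=+8,dy=+11->C; (2,6):dx=+7,dy=+9->C; (2,7):dx=+2,dy=+5->C
  (2,8):dx=+5,dy=+2->C; (3,4):dx=-8,dy=-10->C; (3,5):dx=+2,dy=+4->C; (3,6):dx=+1,dy=+2->C
  (3,7):dx=-4,dy=-2->C; (3,8):dx=-1,dy=-5->C; (4,5):dx=+10,dy=+14->C; (4,6):dx=+9,dy=+12->C
  (4,7):dx=+4,dy=+8->C; (4,8):dx=+7,dy=+5->C; (5,6):dx=-1,dy=-2->C; (5,7):dx=-6,dy=-6->C
  (5,8):dx=-3,dy=-9->C; (6,7):dx=-5,dy=-4->C; (6,8):dx=-2,dy=-7->C; (7,8):dx=+3,dy=-3->D
Step 2: C = 27, D = 1, total pairs = 28.
Step 3: tau = (C - D)/(n(n-1)/2) = (27 - 1)/28 = 0.928571.
Step 4: Exact two-sided p-value (enumerate n! = 40320 permutations of y under H0): p = 0.000397.
Step 5: alpha = 0.1. reject H0.

tau_b = 0.9286 (C=27, D=1), p = 0.000397, reject H0.


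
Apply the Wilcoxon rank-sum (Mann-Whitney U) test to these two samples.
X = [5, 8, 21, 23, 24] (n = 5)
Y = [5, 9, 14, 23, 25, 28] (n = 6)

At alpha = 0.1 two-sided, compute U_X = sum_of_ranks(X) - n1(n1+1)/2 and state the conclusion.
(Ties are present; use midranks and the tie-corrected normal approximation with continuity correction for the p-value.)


Step 1: Combine and sort all 11 observations; assign midranks.
sorted (value, group): (5,X), (5,Y), (8,X), (9,Y), (14,Y), (21,X), (23,X), (23,Y), (24,X), (25,Y), (28,Y)
ranks: 5->1.5, 5->1.5, 8->3, 9->4, 14->5, 21->6, 23->7.5, 23->7.5, 24->9, 25->10, 28->11
Step 2: Rank sum for X: R1 = 1.5 + 3 + 6 + 7.5 + 9 = 27.
Step 3: U_X = R1 - n1(n1+1)/2 = 27 - 5*6/2 = 27 - 15 = 12.
       U_Y = n1*n2 - U_X = 30 - 12 = 18.
Step 4: Ties are present, so use the tie-corrected normal approximation (with continuity correction) for the p-value.
Step 5: p-value = 0.646576; compare to alpha = 0.1. fail to reject H0.

U_X = 12, p = 0.646576, fail to reject H0 at alpha = 0.1.


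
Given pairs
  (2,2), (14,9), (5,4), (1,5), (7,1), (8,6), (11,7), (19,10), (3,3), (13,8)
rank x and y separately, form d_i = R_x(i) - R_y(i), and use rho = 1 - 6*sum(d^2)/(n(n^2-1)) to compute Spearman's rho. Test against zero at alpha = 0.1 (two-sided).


Step 1: Rank x and y separately (midranks; no ties here).
rank(x): 2->2, 14->9, 5->4, 1->1, 7->5, 8->6, 11->7, 19->10, 3->3, 13->8
rank(y): 2->2, 9->9, 4->4, 5->5, 1->1, 6->6, 7->7, 10->10, 3->3, 8->8
Step 2: d_i = R_x(i) - R_y(i); compute d_i^2.
  (2-2)^2=0, (9-9)^2=0, (4-4)^2=0, (1-5)^2=16, (5-1)^2=16, (6-6)^2=0, (7-7)^2=0, (10-10)^2=0, (3-3)^2=0, (8-8)^2=0
sum(d^2) = 32.
Step 3: rho = 1 - 6*32 / (10*(10^2 - 1)) = 1 - 192/990 = 0.806061.
Step 4: Under H0, t = rho * sqrt((n-2)/(1-rho^2)) = 3.8522 ~ t(8).
Step 5: Two-sided p-value from the t-distribution with 8 df = 0.004862.
Step 6: alpha = 0.1. reject H0.

rho = 0.8061, p = 0.004862, reject H0 at alpha = 0.1.


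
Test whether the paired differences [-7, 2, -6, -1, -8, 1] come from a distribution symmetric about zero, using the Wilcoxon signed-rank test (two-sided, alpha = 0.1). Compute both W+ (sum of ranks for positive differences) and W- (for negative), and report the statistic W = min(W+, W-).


Step 1: Drop any zero differences (none here) and take |d_i|.
|d| = [7, 2, 6, 1, 8, 1]
Step 2: Midrank |d_i| (ties get averaged ranks).
ranks: |7|->5, |2|->3, |6|->4, |1|->1.5, |8|->6, |1|->1.5
Step 3: Attach original signs; sum ranks with positive sign and with negative sign.
W+ = 3 + 1.5 = 4.5
W- = 5 + 4 + 1.5 + 6 = 16.5
(Check: W+ + W- = 21 should equal n(n+1)/2 = 21.)
Step 4: Test statistic W = min(W+, W-) = 4.5.
Step 5: Ties in |d|, so use the tie-corrected normal approximation.
        E[W] = n(n+1)/4 = 6*7/4 = 10.5.
        Tie groups: |d|=1 (t=2); sum(t^3 - t) = 6.
        Var[W] = n(n+1)(2n+1)/24 - sum(t^3-t)/48 = 546/24 - 6/48 = 22.625.
        z = (W - E[W]) / sqrt(Var[W]) = (4.5 - 10.5) / 4.7566 = -1.2614.
        Two-sided p = 2*Phi(z) = 0.207160.
Step 6: alpha = 0.1. fail to reject H0.

W+ = 4.5, W- = 16.5, W = min = 4.5, p = 0.207160, fail to reject H0.


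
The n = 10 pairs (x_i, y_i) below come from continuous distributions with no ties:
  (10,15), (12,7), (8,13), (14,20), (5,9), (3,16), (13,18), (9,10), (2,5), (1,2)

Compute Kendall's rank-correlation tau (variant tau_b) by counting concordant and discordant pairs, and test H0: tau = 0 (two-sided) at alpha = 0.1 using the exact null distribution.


Step 1: Enumerate the 45 unordered pairs (i,j) with i<j and classify each by sign(x_j-x_i) * sign(y_j-y_i).
  (1,2):dx=+2,dy=-8->D; (1,3):dx=-2,dy=-2->C; (1,4):dx=+4,dy=+5->C; (1,5):dx=-5,dy=-6->C
  (1,6):dx=-7,dy=+1->D; (1,7):dx=+3,dy=+3->C; (1,8):dx=-1,dy=-5->C; (1,9):dx=-8,dy=-10->C
  (1,10):dx=-9,dy=-13->C; (2,3):dx=-4,dy=+6->D; (2,4):dx=+2,dy=+13->C; (2,5):dx=-7,dy=+2->D
  (2,6):dx=-9,dy=+9->D; (2,7):dx=+1,dy=+11->C; (2,8):dx=-3,dy=+3->D; (2,9):dx=-10,dy=-2->C
  (2,10):dx=-11,dy=-5->C; (3,4):dx=+6,dy=+7->C; (3,5):dx=-3,dy=-4->C; (3,6):dx=-5,dy=+3->D
  (3,7):dx=+5,dy=+5->C; (3,8):dx=+1,dy=-3->D; (3,9):dx=-6,dy=-8->C; (3,10):dx=-7,dy=-11->C
  (4,5):dx=-9,dy=-11->C; (4,6):dx=-11,dy=-4->C; (4,7):dx=-1,dy=-2->C; (4,8):dx=-5,dy=-10->C
  (4,9):dx=-12,dy=-15->C; (4,10):dx=-13,dy=-18->C; (5,6):dx=-2,dy=+7->D; (5,7):dx=+8,dy=+9->C
  (5,8):dx=+4,dy=+1->C; (5,9):dx=-3,dy=-4->C; (5,10):dx=-4,dy=-7->C; (6,7):dx=+10,dy=+2->C
  (6,8):dx=+6,dy=-6->D; (6,9):dx=-1,dy=-11->C; (6,10):dx=-2,dy=-14->C; (7,8):dx=-4,dy=-8->C
  (7,9):dx=-11,dy=-13->C; (7,10):dx=-12,dy=-16->C; (8,9):dx=-7,dy=-5->C; (8,10):dx=-8,dy=-8->C
  (9,10):dx=-1,dy=-3->C
Step 2: C = 35, D = 10, total pairs = 45.
Step 3: tau = (C - D)/(n(n-1)/2) = (35 - 10)/45 = 0.555556.
Step 4: Exact two-sided p-value (enumerate n! = 3628800 permutations of y under H0): p = 0.028609.
Step 5: alpha = 0.1. reject H0.

tau_b = 0.5556 (C=35, D=10), p = 0.028609, reject H0.


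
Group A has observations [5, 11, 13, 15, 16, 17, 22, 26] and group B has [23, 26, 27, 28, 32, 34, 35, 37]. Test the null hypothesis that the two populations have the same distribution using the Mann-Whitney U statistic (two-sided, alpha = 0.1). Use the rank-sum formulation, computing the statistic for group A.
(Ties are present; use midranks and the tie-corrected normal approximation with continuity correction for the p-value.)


Step 1: Combine and sort all 16 observations; assign midranks.
sorted (value, group): (5,X), (11,X), (13,X), (15,X), (16,X), (17,X), (22,X), (23,Y), (26,X), (26,Y), (27,Y), (28,Y), (32,Y), (34,Y), (35,Y), (37,Y)
ranks: 5->1, 11->2, 13->3, 15->4, 16->5, 17->6, 22->7, 23->8, 26->9.5, 26->9.5, 27->11, 28->12, 32->13, 34->14, 35->15, 37->16
Step 2: Rank sum for X: R1 = 1 + 2 + 3 + 4 + 5 + 6 + 7 + 9.5 = 37.5.
Step 3: U_X = R1 - n1(n1+1)/2 = 37.5 - 8*9/2 = 37.5 - 36 = 1.5.
       U_Y = n1*n2 - U_X = 64 - 1.5 = 62.5.
Step 4: Ties are present, so use the tie-corrected normal approximation (with continuity correction) for the p-value.
Step 5: p-value = 0.001616; compare to alpha = 0.1. reject H0.

U_X = 1.5, p = 0.001616, reject H0 at alpha = 0.1.


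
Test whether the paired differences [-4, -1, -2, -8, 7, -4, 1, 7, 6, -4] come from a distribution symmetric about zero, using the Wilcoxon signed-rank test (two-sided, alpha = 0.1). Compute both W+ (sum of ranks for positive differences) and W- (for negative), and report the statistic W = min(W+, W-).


Step 1: Drop any zero differences (none here) and take |d_i|.
|d| = [4, 1, 2, 8, 7, 4, 1, 7, 6, 4]
Step 2: Midrank |d_i| (ties get averaged ranks).
ranks: |4|->5, |1|->1.5, |2|->3, |8|->10, |7|->8.5, |4|->5, |1|->1.5, |7|->8.5, |6|->7, |4|->5
Step 3: Attach original signs; sum ranks with positive sign and with negative sign.
W+ = 8.5 + 1.5 + 8.5 + 7 = 25.5
W- = 5 + 1.5 + 3 + 10 + 5 + 5 = 29.5
(Check: W+ + W- = 55 should equal n(n+1)/2 = 55.)
Step 4: Test statistic W = min(W+, W-) = 25.5.
Step 5: Ties in |d|, so use the tie-corrected normal approximation.
        E[W] = n(n+1)/4 = 10*11/4 = 27.5.
        Tie groups: |d|=1 (t=2), |d|=4 (t=3), |d|=7 (t=2); sum(t^3 - t) = 36.
        Var[W] = n(n+1)(2n+1)/24 - sum(t^3-t)/48 = 2310/24 - 36/48 = 95.5.
        z = (W - E[W]) / sqrt(Var[W]) = (25.5 - 27.5) / 9.7724 = -0.2047.
        Two-sided p = 2*Phi(z) = 0.837839.
Step 6: alpha = 0.1. fail to reject H0.

W+ = 25.5, W- = 29.5, W = min = 25.5, p = 0.837839, fail to reject H0.


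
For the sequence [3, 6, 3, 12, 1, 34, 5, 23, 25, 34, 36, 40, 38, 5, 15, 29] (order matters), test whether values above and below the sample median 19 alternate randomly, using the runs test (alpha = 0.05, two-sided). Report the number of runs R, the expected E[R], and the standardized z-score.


Step 1: Compute median = 19; label A = above, B = below.
Labels in order: BBBBBABAAAAAABBA  (n_A = 8, n_B = 8)
Step 2: Count runs R = 6.
Step 3: Under H0 (random ordering), E[R] = 2*n_A*n_B/(n_A+n_B) + 1 = 2*8*8/16 + 1 = 9.0000.
        Var[R] = 2*n_A*n_B*(2*n_A*n_B - n_A - n_B) / ((n_A+n_B)^2 * (n_A+n_B-1)) = 14336/3840 = 3.7333.
        SD[R] = 1.9322.
Step 4: Continuity-corrected z = (R + 0.5 - E[R]) / SD[R] = (6 + 0.5 - 9.0000) / 1.9322 = -1.2939.
Step 5: Two-sided p-value via normal approximation = 2*(1 - Phi(|z|)) = 0.195709.
Step 6: alpha = 0.05. fail to reject H0.

R = 6, z = -1.2939, p = 0.195709, fail to reject H0.


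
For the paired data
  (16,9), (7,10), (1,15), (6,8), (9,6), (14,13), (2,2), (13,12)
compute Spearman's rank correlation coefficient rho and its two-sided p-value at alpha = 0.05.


Step 1: Rank x and y separately (midranks; no ties here).
rank(x): 16->8, 7->4, 1->1, 6->3, 9->5, 14->7, 2->2, 13->6
rank(y): 9->4, 10->5, 15->8, 8->3, 6->2, 13->7, 2->1, 12->6
Step 2: d_i = R_x(i) - R_y(i); compute d_i^2.
  (8-4)^2=16, (4-5)^2=1, (1-8)^2=49, (3-3)^2=0, (5-2)^2=9, (7-7)^2=0, (2-1)^2=1, (6-6)^2=0
sum(d^2) = 76.
Step 3: rho = 1 - 6*76 / (8*(8^2 - 1)) = 1 - 456/504 = 0.095238.
Step 4: Under H0, t = rho * sqrt((n-2)/(1-rho^2)) = 0.2343 ~ t(6).
Step 5: Two-sided p-value from the t-distribution with 6 df = 0.822505.
Step 6: alpha = 0.05. fail to reject H0.

rho = 0.0952, p = 0.822505, fail to reject H0 at alpha = 0.05.


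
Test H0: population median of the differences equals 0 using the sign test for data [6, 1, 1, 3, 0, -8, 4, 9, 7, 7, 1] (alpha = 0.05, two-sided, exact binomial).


Step 1: Discard zero differences. Original n = 11; n_eff = number of nonzero differences = 10.
Nonzero differences (with sign): +6, +1, +1, +3, -8, +4, +9, +7, +7, +1
Step 2: Count signs: positive = 9, negative = 1.
Step 3: Under H0: P(positive) = 0.5, so the number of positives S ~ Bin(10, 0.5).
Step 4: Two-sided exact p-value = sum of Bin(10,0.5) probabilities at or below the observed probability = 0.021484.
Step 5: alpha = 0.05. reject H0.

n_eff = 10, pos = 9, neg = 1, p = 0.021484, reject H0.


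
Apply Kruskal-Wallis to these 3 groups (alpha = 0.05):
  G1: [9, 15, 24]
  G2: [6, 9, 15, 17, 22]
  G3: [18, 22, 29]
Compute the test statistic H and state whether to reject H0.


Step 1: Combine all N = 11 observations and assign midranks.
sorted (value, group, rank): (6,G2,1), (9,G1,2.5), (9,G2,2.5), (15,G1,4.5), (15,G2,4.5), (17,G2,6), (18,G3,7), (22,G2,8.5), (22,G3,8.5), (24,G1,10), (29,G3,11)
Step 2: Sum ranks within each group.
R_1 = 17 (n_1 = 3)
R_2 = 22.5 (n_2 = 5)
R_3 = 26.5 (n_3 = 3)
Step 3: H = 12/(N(N+1)) * sum(R_i^2/n_i) - 3(N+1)
     = 12/(11*12) * (17^2/3 + 22.5^2/5 + 26.5^2/3) - 3*12
     = 0.090909 * 431.667 - 36
     = 3.242424.
Step 4: Ties present; correction factor C = 1 - 18/(11^3 - 11) = 0.986364. Corrected H = 3.242424 / 0.986364 = 3.287250.
Step 5: Under H0, H ~ chi^2(2); p-value = 0.193278.
Step 6: alpha = 0.05. fail to reject H0.

H = 3.2873, df = 2, p = 0.193278, fail to reject H0.


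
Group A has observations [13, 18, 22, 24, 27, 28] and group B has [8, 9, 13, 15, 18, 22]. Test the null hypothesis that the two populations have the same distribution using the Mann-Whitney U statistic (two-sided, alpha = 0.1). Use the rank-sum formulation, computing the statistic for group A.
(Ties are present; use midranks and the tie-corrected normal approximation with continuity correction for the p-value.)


Step 1: Combine and sort all 12 observations; assign midranks.
sorted (value, group): (8,Y), (9,Y), (13,X), (13,Y), (15,Y), (18,X), (18,Y), (22,X), (22,Y), (24,X), (27,X), (28,X)
ranks: 8->1, 9->2, 13->3.5, 13->3.5, 15->5, 18->6.5, 18->6.5, 22->8.5, 22->8.5, 24->10, 27->11, 28->12
Step 2: Rank sum for X: R1 = 3.5 + 6.5 + 8.5 + 10 + 11 + 12 = 51.5.
Step 3: U_X = R1 - n1(n1+1)/2 = 51.5 - 6*7/2 = 51.5 - 21 = 30.5.
       U_Y = n1*n2 - U_X = 36 - 30.5 = 5.5.
Step 4: Ties are present, so use the tie-corrected normal approximation (with continuity correction) for the p-value.
Step 5: p-value = 0.053397; compare to alpha = 0.1. reject H0.

U_X = 30.5, p = 0.053397, reject H0 at alpha = 0.1.


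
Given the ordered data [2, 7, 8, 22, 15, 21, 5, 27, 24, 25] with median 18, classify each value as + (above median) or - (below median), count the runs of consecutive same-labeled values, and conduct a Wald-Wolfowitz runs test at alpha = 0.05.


Step 1: Compute median = 18; label A = above, B = below.
Labels in order: BBBABABAAA  (n_A = 5, n_B = 5)
Step 2: Count runs R = 6.
Step 3: Under H0 (random ordering), E[R] = 2*n_A*n_B/(n_A+n_B) + 1 = 2*5*5/10 + 1 = 6.0000.
        Var[R] = 2*n_A*n_B*(2*n_A*n_B - n_A - n_B) / ((n_A+n_B)^2 * (n_A+n_B-1)) = 2000/900 = 2.2222.
        SD[R] = 1.4907.
Step 4: R = E[R], so z = 0 with no continuity correction.
Step 5: Two-sided p-value via normal approximation = 2*(1 - Phi(|z|)) = 1.000000.
Step 6: alpha = 0.05. fail to reject H0.

R = 6, z = 0.0000, p = 1.000000, fail to reject H0.


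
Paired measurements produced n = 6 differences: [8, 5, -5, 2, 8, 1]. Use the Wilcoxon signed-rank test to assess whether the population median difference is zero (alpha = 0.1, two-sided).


Step 1: Drop any zero differences (none here) and take |d_i|.
|d| = [8, 5, 5, 2, 8, 1]
Step 2: Midrank |d_i| (ties get averaged ranks).
ranks: |8|->5.5, |5|->3.5, |5|->3.5, |2|->2, |8|->5.5, |1|->1
Step 3: Attach original signs; sum ranks with positive sign and with negative sign.
W+ = 5.5 + 3.5 + 2 + 5.5 + 1 = 17.5
W- = 3.5 = 3.5
(Check: W+ + W- = 21 should equal n(n+1)/2 = 21.)
Step 4: Test statistic W = min(W+, W-) = 3.5.
Step 5: Ties in |d|, so use the tie-corrected normal approximation.
        E[W] = n(n+1)/4 = 6*7/4 = 10.5.
        Tie groups: |d|=5 (t=2), |d|=8 (t=2); sum(t^3 - t) = 12.
        Var[W] = n(n+1)(2n+1)/24 - sum(t^3-t)/48 = 546/24 - 12/48 = 22.5.
        z = (W - E[W]) / sqrt(Var[W]) = (3.5 - 10.5) / 4.7434 = -1.4757.
        Two-sided p = 2*Phi(z) = 0.140017.
Step 6: alpha = 0.1. fail to reject H0.

W+ = 17.5, W- = 3.5, W = min = 3.5, p = 0.140017, fail to reject H0.


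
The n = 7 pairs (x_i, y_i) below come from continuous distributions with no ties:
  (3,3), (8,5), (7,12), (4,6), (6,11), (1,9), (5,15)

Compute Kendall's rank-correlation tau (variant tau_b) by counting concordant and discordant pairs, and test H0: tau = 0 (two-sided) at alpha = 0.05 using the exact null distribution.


Step 1: Enumerate the 21 unordered pairs (i,j) with i<j and classify each by sign(x_j-x_i) * sign(y_j-y_i).
  (1,2):dx=+5,dy=+2->C; (1,3):dx=+4,dy=+9->C; (1,4):dx=+1,dy=+3->C; (1,5):dx=+3,dy=+8->C
  (1,6):dx=-2,dy=+6->D; (1,7):dx=+2,dy=+12->C; (2,3):dx=-1,dy=+7->D; (2,4):dx=-4,dy=+1->D
  (2,5):dx=-2,dy=+6->D; (2,6):dx=-7,dy=+4->D; (2,7):dx=-3,dy=+10->D; (3,4):dx=-3,dy=-6->C
  (3,5):dx=-1,dy=-1->C; (3,6):dx=-6,dy=-3->C; (3,7):dx=-2,dy=+3->D; (4,5):dx=+2,dy=+5->C
  (4,6):dx=-3,dy=+3->D; (4,7):dx=+1,dy=+9->C; (5,6):dx=-5,dy=-2->C; (5,7):dx=-1,dy=+4->D
  (6,7):dx=+4,dy=+6->C
Step 2: C = 12, D = 9, total pairs = 21.
Step 3: tau = (C - D)/(n(n-1)/2) = (12 - 9)/21 = 0.142857.
Step 4: Exact two-sided p-value (enumerate n! = 5040 permutations of y under H0): p = 0.772619.
Step 5: alpha = 0.05. fail to reject H0.

tau_b = 0.1429 (C=12, D=9), p = 0.772619, fail to reject H0.


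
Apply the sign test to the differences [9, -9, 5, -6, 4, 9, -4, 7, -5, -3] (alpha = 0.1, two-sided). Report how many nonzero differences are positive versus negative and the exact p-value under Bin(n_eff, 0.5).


Step 1: Discard zero differences. Original n = 10; n_eff = number of nonzero differences = 10.
Nonzero differences (with sign): +9, -9, +5, -6, +4, +9, -4, +7, -5, -3
Step 2: Count signs: positive = 5, negative = 5.
Step 3: Under H0: P(positive) = 0.5, so the number of positives S ~ Bin(10, 0.5).
Step 4: Two-sided exact p-value = sum of Bin(10,0.5) probabilities at or below the observed probability = 1.000000.
Step 5: alpha = 0.1. fail to reject H0.

n_eff = 10, pos = 5, neg = 5, p = 1.000000, fail to reject H0.


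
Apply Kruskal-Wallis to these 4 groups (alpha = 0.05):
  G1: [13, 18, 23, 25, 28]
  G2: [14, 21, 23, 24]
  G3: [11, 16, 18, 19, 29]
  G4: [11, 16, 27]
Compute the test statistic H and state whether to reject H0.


Step 1: Combine all N = 17 observations and assign midranks.
sorted (value, group, rank): (11,G3,1.5), (11,G4,1.5), (13,G1,3), (14,G2,4), (16,G3,5.5), (16,G4,5.5), (18,G1,7.5), (18,G3,7.5), (19,G3,9), (21,G2,10), (23,G1,11.5), (23,G2,11.5), (24,G2,13), (25,G1,14), (27,G4,15), (28,G1,16), (29,G3,17)
Step 2: Sum ranks within each group.
R_1 = 52 (n_1 = 5)
R_2 = 38.5 (n_2 = 4)
R_3 = 40.5 (n_3 = 5)
R_4 = 22 (n_4 = 3)
Step 3: H = 12/(N(N+1)) * sum(R_i^2/n_i) - 3(N+1)
     = 12/(17*18) * (52^2/5 + 38.5^2/4 + 40.5^2/5 + 22^2/3) - 3*18
     = 0.039216 * 1400.75 - 54
     = 0.931209.
Step 4: Ties present; correction factor C = 1 - 24/(17^3 - 17) = 0.995098. Corrected H = 0.931209 / 0.995098 = 0.935796.
Step 5: Under H0, H ~ chi^2(3); p-value = 0.816782.
Step 6: alpha = 0.05. fail to reject H0.

H = 0.9358, df = 3, p = 0.816782, fail to reject H0.


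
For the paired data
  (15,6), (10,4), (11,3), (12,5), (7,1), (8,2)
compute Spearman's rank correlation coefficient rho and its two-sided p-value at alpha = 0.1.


Step 1: Rank x and y separately (midranks; no ties here).
rank(x): 15->6, 10->3, 11->4, 12->5, 7->1, 8->2
rank(y): 6->6, 4->4, 3->3, 5->5, 1->1, 2->2
Step 2: d_i = R_x(i) - R_y(i); compute d_i^2.
  (6-6)^2=0, (3-4)^2=1, (4-3)^2=1, (5-5)^2=0, (1-1)^2=0, (2-2)^2=0
sum(d^2) = 2.
Step 3: rho = 1 - 6*2 / (6*(6^2 - 1)) = 1 - 12/210 = 0.942857.
Step 4: Under H0, t = rho * sqrt((n-2)/(1-rho^2)) = 5.6595 ~ t(4).
Step 5: Two-sided p-value from the t-distribution with 4 df = 0.004805.
Step 6: alpha = 0.1. reject H0.

rho = 0.9429, p = 0.004805, reject H0 at alpha = 0.1.


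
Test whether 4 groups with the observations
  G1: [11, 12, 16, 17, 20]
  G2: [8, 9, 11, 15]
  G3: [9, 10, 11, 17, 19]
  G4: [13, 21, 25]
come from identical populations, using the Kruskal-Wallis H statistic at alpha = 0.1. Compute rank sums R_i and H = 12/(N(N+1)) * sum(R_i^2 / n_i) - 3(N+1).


Step 1: Combine all N = 17 observations and assign midranks.
sorted (value, group, rank): (8,G2,1), (9,G2,2.5), (9,G3,2.5), (10,G3,4), (11,G1,6), (11,G2,6), (11,G3,6), (12,G1,8), (13,G4,9), (15,G2,10), (16,G1,11), (17,G1,12.5), (17,G3,12.5), (19,G3,14), (20,G1,15), (21,G4,16), (25,G4,17)
Step 2: Sum ranks within each group.
R_1 = 52.5 (n_1 = 5)
R_2 = 19.5 (n_2 = 4)
R_3 = 39 (n_3 = 5)
R_4 = 42 (n_4 = 3)
Step 3: H = 12/(N(N+1)) * sum(R_i^2/n_i) - 3(N+1)
     = 12/(17*18) * (52.5^2/5 + 19.5^2/4 + 39^2/5 + 42^2/3) - 3*18
     = 0.039216 * 1538.51 - 54
     = 6.333824.
Step 4: Ties present; correction factor C = 1 - 36/(17^3 - 17) = 0.992647. Corrected H = 6.333824 / 0.992647 = 6.380741.
Step 5: Under H0, H ~ chi^2(3); p-value = 0.094486.
Step 6: alpha = 0.1. reject H0.

H = 6.3807, df = 3, p = 0.094486, reject H0.


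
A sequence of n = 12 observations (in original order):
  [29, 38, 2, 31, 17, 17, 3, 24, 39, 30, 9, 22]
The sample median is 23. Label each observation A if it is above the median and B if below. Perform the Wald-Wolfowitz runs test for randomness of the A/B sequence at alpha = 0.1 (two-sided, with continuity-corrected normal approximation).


Step 1: Compute median = 23; label A = above, B = below.
Labels in order: AABABBBAAABB  (n_A = 6, n_B = 6)
Step 2: Count runs R = 6.
Step 3: Under H0 (random ordering), E[R] = 2*n_A*n_B/(n_A+n_B) + 1 = 2*6*6/12 + 1 = 7.0000.
        Var[R] = 2*n_A*n_B*(2*n_A*n_B - n_A - n_B) / ((n_A+n_B)^2 * (n_A+n_B-1)) = 4320/1584 = 2.7273.
        SD[R] = 1.6514.
Step 4: Continuity-corrected z = (R + 0.5 - E[R]) / SD[R] = (6 + 0.5 - 7.0000) / 1.6514 = -0.3028.
Step 5: Two-sided p-value via normal approximation = 2*(1 - Phi(|z|)) = 0.762069.
Step 6: alpha = 0.1. fail to reject H0.

R = 6, z = -0.3028, p = 0.762069, fail to reject H0.


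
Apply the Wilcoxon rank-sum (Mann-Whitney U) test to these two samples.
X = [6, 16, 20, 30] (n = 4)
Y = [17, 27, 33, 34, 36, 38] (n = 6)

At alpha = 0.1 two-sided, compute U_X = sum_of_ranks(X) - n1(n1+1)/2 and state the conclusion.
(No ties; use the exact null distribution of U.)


Step 1: Combine and sort all 10 observations; assign midranks.
sorted (value, group): (6,X), (16,X), (17,Y), (20,X), (27,Y), (30,X), (33,Y), (34,Y), (36,Y), (38,Y)
ranks: 6->1, 16->2, 17->3, 20->4, 27->5, 30->6, 33->7, 34->8, 36->9, 38->10
Step 2: Rank sum for X: R1 = 1 + 2 + 4 + 6 = 13.
Step 3: U_X = R1 - n1(n1+1)/2 = 13 - 4*5/2 = 13 - 10 = 3.
       U_Y = n1*n2 - U_X = 24 - 3 = 21.
Step 4: No ties, so the exact null distribution of U (based on enumerating the C(10,4) = 210 equally likely rank assignments) gives the two-sided p-value.
Step 5: p-value = 0.066667; compare to alpha = 0.1. reject H0.

U_X = 3, p = 0.066667, reject H0 at alpha = 0.1.


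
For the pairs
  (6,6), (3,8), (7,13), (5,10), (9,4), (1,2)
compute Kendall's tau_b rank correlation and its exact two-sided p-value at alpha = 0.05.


Step 1: Enumerate the 15 unordered pairs (i,j) with i<j and classify each by sign(x_j-x_i) * sign(y_j-y_i).
  (1,2):dx=-3,dy=+2->D; (1,3):dx=+1,dy=+7->C; (1,4):dx=-1,dy=+4->D; (1,5):dx=+3,dy=-2->D
  (1,6):dx=-5,dy=-4->C; (2,3):dx=+4,dy=+5->C; (2,4):dx=+2,dy=+2->C; (2,5):dx=+6,dy=-4->D
  (2,6):dx=-2,dy=-6->C; (3,4):dx=-2,dy=-3->C; (3,5):dx=+2,dy=-9->D; (3,6):dx=-6,dy=-11->C
  (4,5):dx=+4,dy=-6->D; (4,6):dx=-4,dy=-8->C; (5,6):dx=-8,dy=-2->C
Step 2: C = 9, D = 6, total pairs = 15.
Step 3: tau = (C - D)/(n(n-1)/2) = (9 - 6)/15 = 0.200000.
Step 4: Exact two-sided p-value (enumerate n! = 720 permutations of y under H0): p = 0.719444.
Step 5: alpha = 0.05. fail to reject H0.

tau_b = 0.2000 (C=9, D=6), p = 0.719444, fail to reject H0.


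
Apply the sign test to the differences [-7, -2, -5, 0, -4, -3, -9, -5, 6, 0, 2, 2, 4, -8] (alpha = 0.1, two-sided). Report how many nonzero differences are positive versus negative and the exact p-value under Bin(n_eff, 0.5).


Step 1: Discard zero differences. Original n = 14; n_eff = number of nonzero differences = 12.
Nonzero differences (with sign): -7, -2, -5, -4, -3, -9, -5, +6, +2, +2, +4, -8
Step 2: Count signs: positive = 4, negative = 8.
Step 3: Under H0: P(positive) = 0.5, so the number of positives S ~ Bin(12, 0.5).
Step 4: Two-sided exact p-value = sum of Bin(12,0.5) probabilities at or below the observed probability = 0.387695.
Step 5: alpha = 0.1. fail to reject H0.

n_eff = 12, pos = 4, neg = 8, p = 0.387695, fail to reject H0.


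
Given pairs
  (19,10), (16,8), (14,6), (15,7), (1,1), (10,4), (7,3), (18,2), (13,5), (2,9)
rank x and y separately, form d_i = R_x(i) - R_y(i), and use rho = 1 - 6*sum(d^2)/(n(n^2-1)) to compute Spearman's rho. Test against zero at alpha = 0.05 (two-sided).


Step 1: Rank x and y separately (midranks; no ties here).
rank(x): 19->10, 16->8, 14->6, 15->7, 1->1, 10->4, 7->3, 18->9, 13->5, 2->2
rank(y): 10->10, 8->8, 6->6, 7->7, 1->1, 4->4, 3->3, 2->2, 5->5, 9->9
Step 2: d_i = R_x(i) - R_y(i); compute d_i^2.
  (10-10)^2=0, (8-8)^2=0, (6-6)^2=0, (7-7)^2=0, (1-1)^2=0, (4-4)^2=0, (3-3)^2=0, (9-2)^2=49, (5-5)^2=0, (2-9)^2=49
sum(d^2) = 98.
Step 3: rho = 1 - 6*98 / (10*(10^2 - 1)) = 1 - 588/990 = 0.406061.
Step 4: Under H0, t = rho * sqrt((n-2)/(1-rho^2)) = 1.2568 ~ t(8).
Step 5: Two-sided p-value from the t-distribution with 8 df = 0.244282.
Step 6: alpha = 0.05. fail to reject H0.

rho = 0.4061, p = 0.244282, fail to reject H0 at alpha = 0.05.


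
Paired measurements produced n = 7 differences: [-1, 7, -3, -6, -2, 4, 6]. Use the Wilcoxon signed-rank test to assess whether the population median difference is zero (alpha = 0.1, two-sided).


Step 1: Drop any zero differences (none here) and take |d_i|.
|d| = [1, 7, 3, 6, 2, 4, 6]
Step 2: Midrank |d_i| (ties get averaged ranks).
ranks: |1|->1, |7|->7, |3|->3, |6|->5.5, |2|->2, |4|->4, |6|->5.5
Step 3: Attach original signs; sum ranks with positive sign and with negative sign.
W+ = 7 + 4 + 5.5 = 16.5
W- = 1 + 3 + 5.5 + 2 = 11.5
(Check: W+ + W- = 28 should equal n(n+1)/2 = 28.)
Step 4: Test statistic W = min(W+, W-) = 11.5.
Step 5: Ties in |d|, so use the tie-corrected normal approximation.
        E[W] = n(n+1)/4 = 7*8/4 = 14.
        Tie groups: |d|=6 (t=2); sum(t^3 - t) = 6.
        Var[W] = n(n+1)(2n+1)/24 - sum(t^3-t)/48 = 840/24 - 6/48 = 34.875.
        z = (W - E[W]) / sqrt(Var[W]) = (11.5 - 14) / 5.9055 = -0.4233.
        Two-sided p = 2*Phi(z) = 0.672052.
Step 6: alpha = 0.1. fail to reject H0.

W+ = 16.5, W- = 11.5, W = min = 11.5, p = 0.672052, fail to reject H0.


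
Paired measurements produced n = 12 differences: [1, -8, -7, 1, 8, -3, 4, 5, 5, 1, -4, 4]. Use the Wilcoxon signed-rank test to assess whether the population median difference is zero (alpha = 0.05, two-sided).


Step 1: Drop any zero differences (none here) and take |d_i|.
|d| = [1, 8, 7, 1, 8, 3, 4, 5, 5, 1, 4, 4]
Step 2: Midrank |d_i| (ties get averaged ranks).
ranks: |1|->2, |8|->11.5, |7|->10, |1|->2, |8|->11.5, |3|->4, |4|->6, |5|->8.5, |5|->8.5, |1|->2, |4|->6, |4|->6
Step 3: Attach original signs; sum ranks with positive sign and with negative sign.
W+ = 2 + 2 + 11.5 + 6 + 8.5 + 8.5 + 2 + 6 = 46.5
W- = 11.5 + 10 + 4 + 6 = 31.5
(Check: W+ + W- = 78 should equal n(n+1)/2 = 78.)
Step 4: Test statistic W = min(W+, W-) = 31.5.
Step 5: Ties in |d|, so use the tie-corrected normal approximation.
        E[W] = n(n+1)/4 = 12*13/4 = 39.
        Tie groups: |d|=1 (t=3), |d|=4 (t=3), |d|=5 (t=2), |d|=8 (t=2); sum(t^3 - t) = 60.
        Var[W] = n(n+1)(2n+1)/24 - sum(t^3-t)/48 = 3900/24 - 60/48 = 161.25.
        z = (W - E[W]) / sqrt(Var[W]) = (31.5 - 39) / 12.6984 = -0.5906.
        Two-sided p = 2*Phi(z) = 0.554772.
Step 6: alpha = 0.05. fail to reject H0.

W+ = 46.5, W- = 31.5, W = min = 31.5, p = 0.554772, fail to reject H0.


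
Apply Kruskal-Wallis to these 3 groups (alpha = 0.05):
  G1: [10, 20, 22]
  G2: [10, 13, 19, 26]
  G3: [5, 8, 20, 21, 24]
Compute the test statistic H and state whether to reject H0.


Step 1: Combine all N = 12 observations and assign midranks.
sorted (value, group, rank): (5,G3,1), (8,G3,2), (10,G1,3.5), (10,G2,3.5), (13,G2,5), (19,G2,6), (20,G1,7.5), (20,G3,7.5), (21,G3,9), (22,G1,10), (24,G3,11), (26,G2,12)
Step 2: Sum ranks within each group.
R_1 = 21 (n_1 = 3)
R_2 = 26.5 (n_2 = 4)
R_3 = 30.5 (n_3 = 5)
Step 3: H = 12/(N(N+1)) * sum(R_i^2/n_i) - 3(N+1)
     = 12/(12*13) * (21^2/3 + 26.5^2/4 + 30.5^2/5) - 3*13
     = 0.076923 * 508.613 - 39
     = 0.124038.
Step 4: Ties present; correction factor C = 1 - 12/(12^3 - 12) = 0.993007. Corrected H = 0.124038 / 0.993007 = 0.124912.
Step 5: Under H0, H ~ chi^2(2); p-value = 0.939454.
Step 6: alpha = 0.05. fail to reject H0.

H = 0.1249, df = 2, p = 0.939454, fail to reject H0.


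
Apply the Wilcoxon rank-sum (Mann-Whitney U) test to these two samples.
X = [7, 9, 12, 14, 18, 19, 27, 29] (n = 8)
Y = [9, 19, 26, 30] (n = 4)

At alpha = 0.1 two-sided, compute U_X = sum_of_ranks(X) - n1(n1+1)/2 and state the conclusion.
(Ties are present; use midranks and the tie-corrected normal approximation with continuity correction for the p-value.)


Step 1: Combine and sort all 12 observations; assign midranks.
sorted (value, group): (7,X), (9,X), (9,Y), (12,X), (14,X), (18,X), (19,X), (19,Y), (26,Y), (27,X), (29,X), (30,Y)
ranks: 7->1, 9->2.5, 9->2.5, 12->4, 14->5, 18->6, 19->7.5, 19->7.5, 26->9, 27->10, 29->11, 30->12
Step 2: Rank sum for X: R1 = 1 + 2.5 + 4 + 5 + 6 + 7.5 + 10 + 11 = 47.
Step 3: U_X = R1 - n1(n1+1)/2 = 47 - 8*9/2 = 47 - 36 = 11.
       U_Y = n1*n2 - U_X = 32 - 11 = 21.
Step 4: Ties are present, so use the tie-corrected normal approximation (with continuity correction) for the p-value.
Step 5: p-value = 0.443097; compare to alpha = 0.1. fail to reject H0.

U_X = 11, p = 0.443097, fail to reject H0 at alpha = 0.1.


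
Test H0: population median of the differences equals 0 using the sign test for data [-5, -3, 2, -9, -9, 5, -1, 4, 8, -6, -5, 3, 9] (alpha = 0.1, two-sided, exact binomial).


Step 1: Discard zero differences. Original n = 13; n_eff = number of nonzero differences = 13.
Nonzero differences (with sign): -5, -3, +2, -9, -9, +5, -1, +4, +8, -6, -5, +3, +9
Step 2: Count signs: positive = 6, negative = 7.
Step 3: Under H0: P(positive) = 0.5, so the number of positives S ~ Bin(13, 0.5).
Step 4: Two-sided exact p-value = sum of Bin(13,0.5) probabilities at or below the observed probability = 1.000000.
Step 5: alpha = 0.1. fail to reject H0.

n_eff = 13, pos = 6, neg = 7, p = 1.000000, fail to reject H0.


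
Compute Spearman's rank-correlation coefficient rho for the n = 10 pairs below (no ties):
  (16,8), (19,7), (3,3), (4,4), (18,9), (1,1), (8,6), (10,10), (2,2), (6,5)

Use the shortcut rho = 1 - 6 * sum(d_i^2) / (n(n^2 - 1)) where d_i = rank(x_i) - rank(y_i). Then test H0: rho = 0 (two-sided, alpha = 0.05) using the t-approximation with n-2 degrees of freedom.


Step 1: Rank x and y separately (midranks; no ties here).
rank(x): 16->8, 19->10, 3->3, 4->4, 18->9, 1->1, 8->6, 10->7, 2->2, 6->5
rank(y): 8->8, 7->7, 3->3, 4->4, 9->9, 1->1, 6->6, 10->10, 2->2, 5->5
Step 2: d_i = R_x(i) - R_y(i); compute d_i^2.
  (8-8)^2=0, (10-7)^2=9, (3-3)^2=0, (4-4)^2=0, (9-9)^2=0, (1-1)^2=0, (6-6)^2=0, (7-10)^2=9, (2-2)^2=0, (5-5)^2=0
sum(d^2) = 18.
Step 3: rho = 1 - 6*18 / (10*(10^2 - 1)) = 1 - 108/990 = 0.890909.
Step 4: Under H0, t = rho * sqrt((n-2)/(1-rho^2)) = 5.5482 ~ t(8).
Step 5: Two-sided p-value from the t-distribution with 8 df = 0.000542.
Step 6: alpha = 0.05. reject H0.

rho = 0.8909, p = 0.000542, reject H0 at alpha = 0.05.


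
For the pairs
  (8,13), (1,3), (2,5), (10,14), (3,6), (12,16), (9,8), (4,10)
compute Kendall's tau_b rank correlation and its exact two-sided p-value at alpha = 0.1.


Step 1: Enumerate the 28 unordered pairs (i,j) with i<j and classify each by sign(x_j-x_i) * sign(y_j-y_i).
  (1,2):dx=-7,dy=-10->C; (1,3):dx=-6,dy=-8->C; (1,4):dx=+2,dy=+1->C; (1,5):dx=-5,dy=-7->C
  (1,6):dx=+4,dy=+3->C; (1,7):dx=+1,dy=-5->D; (1,8):dx=-4,dy=-3->C; (2,3):dx=+1,dy=+2->C
  (2,4):dx=+9,dy=+11->C; (2,5):dx=+2,dy=+3->C; (2,6):dx=+11,dy=+13->C; (2,7):dx=+8,dy=+5->C
  (2,8):dx=+3,dy=+7->C; (3,4):dx=+8,dy=+9->C; (3,5):dx=+1,dy=+1->C; (3,6):dx=+10,dy=+11->C
  (3,7):dx=+7,dy=+3->C; (3,8):dx=+2,dy=+5->C; (4,5):dx=-7,dy=-8->C; (4,6):dx=+2,dy=+2->C
  (4,7):dx=-1,dy=-6->C; (4,8):dx=-6,dy=-4->C; (5,6):dx=+9,dy=+10->C; (5,7):dx=+6,dy=+2->C
  (5,8):dx=+1,dy=+4->C; (6,7):dx=-3,dy=-8->C; (6,8):dx=-8,dy=-6->C; (7,8):dx=-5,dy=+2->D
Step 2: C = 26, D = 2, total pairs = 28.
Step 3: tau = (C - D)/(n(n-1)/2) = (26 - 2)/28 = 0.857143.
Step 4: Exact two-sided p-value (enumerate n! = 40320 permutations of y under H0): p = 0.001736.
Step 5: alpha = 0.1. reject H0.

tau_b = 0.8571 (C=26, D=2), p = 0.001736, reject H0.


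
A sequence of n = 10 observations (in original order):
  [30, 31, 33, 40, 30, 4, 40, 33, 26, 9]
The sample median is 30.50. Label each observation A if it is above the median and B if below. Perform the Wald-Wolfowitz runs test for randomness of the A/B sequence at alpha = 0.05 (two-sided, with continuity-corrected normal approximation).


Step 1: Compute median = 30.50; label A = above, B = below.
Labels in order: BAAABBAABB  (n_A = 5, n_B = 5)
Step 2: Count runs R = 5.
Step 3: Under H0 (random ordering), E[R] = 2*n_A*n_B/(n_A+n_B) + 1 = 2*5*5/10 + 1 = 6.0000.
        Var[R] = 2*n_A*n_B*(2*n_A*n_B - n_A - n_B) / ((n_A+n_B)^2 * (n_A+n_B-1)) = 2000/900 = 2.2222.
        SD[R] = 1.4907.
Step 4: Continuity-corrected z = (R + 0.5 - E[R]) / SD[R] = (5 + 0.5 - 6.0000) / 1.4907 = -0.3354.
Step 5: Two-sided p-value via normal approximation = 2*(1 - Phi(|z|)) = 0.737316.
Step 6: alpha = 0.05. fail to reject H0.

R = 5, z = -0.3354, p = 0.737316, fail to reject H0.


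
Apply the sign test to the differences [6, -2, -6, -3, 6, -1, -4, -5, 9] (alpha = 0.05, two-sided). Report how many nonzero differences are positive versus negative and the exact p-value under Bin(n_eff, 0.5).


Step 1: Discard zero differences. Original n = 9; n_eff = number of nonzero differences = 9.
Nonzero differences (with sign): +6, -2, -6, -3, +6, -1, -4, -5, +9
Step 2: Count signs: positive = 3, negative = 6.
Step 3: Under H0: P(positive) = 0.5, so the number of positives S ~ Bin(9, 0.5).
Step 4: Two-sided exact p-value = sum of Bin(9,0.5) probabilities at or below the observed probability = 0.507812.
Step 5: alpha = 0.05. fail to reject H0.

n_eff = 9, pos = 3, neg = 6, p = 0.507812, fail to reject H0.


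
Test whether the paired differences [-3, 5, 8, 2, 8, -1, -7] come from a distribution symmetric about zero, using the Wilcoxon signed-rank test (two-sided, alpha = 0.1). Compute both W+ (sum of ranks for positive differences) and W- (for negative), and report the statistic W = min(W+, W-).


Step 1: Drop any zero differences (none here) and take |d_i|.
|d| = [3, 5, 8, 2, 8, 1, 7]
Step 2: Midrank |d_i| (ties get averaged ranks).
ranks: |3|->3, |5|->4, |8|->6.5, |2|->2, |8|->6.5, |1|->1, |7|->5
Step 3: Attach original signs; sum ranks with positive sign and with negative sign.
W+ = 4 + 6.5 + 2 + 6.5 = 19
W- = 3 + 1 + 5 = 9
(Check: W+ + W- = 28 should equal n(n+1)/2 = 28.)
Step 4: Test statistic W = min(W+, W-) = 9.
Step 5: Ties in |d|, so use the tie-corrected normal approximation.
        E[W] = n(n+1)/4 = 7*8/4 = 14.
        Tie groups: |d|=8 (t=2); sum(t^3 - t) = 6.
        Var[W] = n(n+1)(2n+1)/24 - sum(t^3-t)/48 = 840/24 - 6/48 = 34.875.
        z = (W - E[W]) / sqrt(Var[W]) = (9 - 14) / 5.9055 = -0.8467.
        Two-sided p = 2*Phi(z) = 0.397180.
Step 6: alpha = 0.1. fail to reject H0.

W+ = 19, W- = 9, W = min = 9, p = 0.397180, fail to reject H0.


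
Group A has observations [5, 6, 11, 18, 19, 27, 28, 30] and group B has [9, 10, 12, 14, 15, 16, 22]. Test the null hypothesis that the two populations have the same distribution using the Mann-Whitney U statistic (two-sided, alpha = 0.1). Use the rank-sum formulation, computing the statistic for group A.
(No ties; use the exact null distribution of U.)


Step 1: Combine and sort all 15 observations; assign midranks.
sorted (value, group): (5,X), (6,X), (9,Y), (10,Y), (11,X), (12,Y), (14,Y), (15,Y), (16,Y), (18,X), (19,X), (22,Y), (27,X), (28,X), (30,X)
ranks: 5->1, 6->2, 9->3, 10->4, 11->5, 12->6, 14->7, 15->8, 16->9, 18->10, 19->11, 22->12, 27->13, 28->14, 30->15
Step 2: Rank sum for X: R1 = 1 + 2 + 5 + 10 + 11 + 13 + 14 + 15 = 71.
Step 3: U_X = R1 - n1(n1+1)/2 = 71 - 8*9/2 = 71 - 36 = 35.
       U_Y = n1*n2 - U_X = 56 - 35 = 21.
Step 4: No ties, so the exact null distribution of U (based on enumerating the C(15,8) = 6435 equally likely rank assignments) gives the two-sided p-value.
Step 5: p-value = 0.463403; compare to alpha = 0.1. fail to reject H0.

U_X = 35, p = 0.463403, fail to reject H0 at alpha = 0.1.


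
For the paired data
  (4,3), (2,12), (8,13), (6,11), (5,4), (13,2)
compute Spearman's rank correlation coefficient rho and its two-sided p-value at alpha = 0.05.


Step 1: Rank x and y separately (midranks; no ties here).
rank(x): 4->2, 2->1, 8->5, 6->4, 5->3, 13->6
rank(y): 3->2, 12->5, 13->6, 11->4, 4->3, 2->1
Step 2: d_i = R_x(i) - R_y(i); compute d_i^2.
  (2-2)^2=0, (1-5)^2=16, (5-6)^2=1, (4-4)^2=0, (3-3)^2=0, (6-1)^2=25
sum(d^2) = 42.
Step 3: rho = 1 - 6*42 / (6*(6^2 - 1)) = 1 - 252/210 = -0.200000.
Step 4: Under H0, t = rho * sqrt((n-2)/(1-rho^2)) = -0.4082 ~ t(4).
Step 5: Two-sided p-value from the t-distribution with 4 df = 0.704000.
Step 6: alpha = 0.05. fail to reject H0.

rho = -0.2000, p = 0.704000, fail to reject H0 at alpha = 0.05.
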